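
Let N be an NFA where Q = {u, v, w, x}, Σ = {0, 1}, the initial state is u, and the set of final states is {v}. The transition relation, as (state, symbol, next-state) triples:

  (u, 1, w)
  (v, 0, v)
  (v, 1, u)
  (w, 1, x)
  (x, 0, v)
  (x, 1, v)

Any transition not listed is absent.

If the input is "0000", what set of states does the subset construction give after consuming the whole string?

∅

Start in {u}.
Read '0': u→∅; now ∅.
The set is empty and remains empty for the remaining 3 symbols.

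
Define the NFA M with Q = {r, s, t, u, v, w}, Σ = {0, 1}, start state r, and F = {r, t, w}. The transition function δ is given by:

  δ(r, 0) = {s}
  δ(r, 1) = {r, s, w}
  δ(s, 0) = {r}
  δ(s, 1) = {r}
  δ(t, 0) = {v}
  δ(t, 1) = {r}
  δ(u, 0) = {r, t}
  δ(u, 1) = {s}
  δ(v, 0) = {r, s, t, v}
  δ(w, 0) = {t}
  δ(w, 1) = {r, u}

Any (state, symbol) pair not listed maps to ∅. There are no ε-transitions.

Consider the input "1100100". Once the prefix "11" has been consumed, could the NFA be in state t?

Start in {r}.
Read '1': {r} → {r, s, w}.
Read '1': {r, s, w} → {r, s, u, w}.
State t is not in {r, s, u, w}.

No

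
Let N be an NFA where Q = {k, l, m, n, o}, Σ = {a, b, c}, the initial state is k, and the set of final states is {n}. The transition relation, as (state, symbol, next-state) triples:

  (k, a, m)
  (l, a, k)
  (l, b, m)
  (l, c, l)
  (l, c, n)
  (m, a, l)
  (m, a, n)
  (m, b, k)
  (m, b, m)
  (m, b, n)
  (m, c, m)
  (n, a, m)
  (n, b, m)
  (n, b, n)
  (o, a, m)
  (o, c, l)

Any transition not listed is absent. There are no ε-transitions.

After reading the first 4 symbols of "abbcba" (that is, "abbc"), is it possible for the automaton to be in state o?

No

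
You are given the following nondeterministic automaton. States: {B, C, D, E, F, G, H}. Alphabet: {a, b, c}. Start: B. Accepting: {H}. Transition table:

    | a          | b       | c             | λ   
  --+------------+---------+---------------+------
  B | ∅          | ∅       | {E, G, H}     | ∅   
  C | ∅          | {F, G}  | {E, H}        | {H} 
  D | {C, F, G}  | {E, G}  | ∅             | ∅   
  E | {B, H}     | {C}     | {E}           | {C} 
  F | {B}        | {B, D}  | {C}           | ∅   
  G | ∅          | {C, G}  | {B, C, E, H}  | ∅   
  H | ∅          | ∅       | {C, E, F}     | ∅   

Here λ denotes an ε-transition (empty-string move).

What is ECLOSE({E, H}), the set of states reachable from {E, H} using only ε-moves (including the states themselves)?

{C, E, H}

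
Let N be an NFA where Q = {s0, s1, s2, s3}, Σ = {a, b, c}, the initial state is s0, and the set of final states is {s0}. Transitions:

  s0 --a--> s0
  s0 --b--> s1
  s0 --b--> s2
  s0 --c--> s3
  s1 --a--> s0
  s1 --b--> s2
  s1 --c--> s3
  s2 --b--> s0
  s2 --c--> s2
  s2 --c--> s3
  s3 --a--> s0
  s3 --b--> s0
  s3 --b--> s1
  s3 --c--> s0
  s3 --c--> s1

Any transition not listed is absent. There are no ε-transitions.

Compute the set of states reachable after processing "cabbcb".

{s0, s1}

Start in {s0}.
Read 'c': s0→{s3}; now {s3}.
Read 'a': s3→{s0}; now {s0}.
Read 'b': s0→{s1, s2}; now {s1, s2}.
Read 'b': s1→{s2}, s2→{s0}; now {s0, s2}.
Read 'c': s0→{s3}, s2→{s2, s3}; now {s2, s3}.
Read 'b': s2→{s0}, s3→{s0, s1}; now {s0, s1}.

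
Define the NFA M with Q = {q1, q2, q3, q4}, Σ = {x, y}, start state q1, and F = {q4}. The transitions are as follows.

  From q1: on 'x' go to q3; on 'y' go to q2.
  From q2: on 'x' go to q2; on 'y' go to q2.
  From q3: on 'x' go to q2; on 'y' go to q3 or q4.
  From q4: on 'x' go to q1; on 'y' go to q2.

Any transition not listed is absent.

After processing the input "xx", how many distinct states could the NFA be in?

1

Start in {q1}.
Read 'x': q1→{q3}; now {q3}.
Read 'x': q3→{q2}; now {q2}.
That set has 1 state.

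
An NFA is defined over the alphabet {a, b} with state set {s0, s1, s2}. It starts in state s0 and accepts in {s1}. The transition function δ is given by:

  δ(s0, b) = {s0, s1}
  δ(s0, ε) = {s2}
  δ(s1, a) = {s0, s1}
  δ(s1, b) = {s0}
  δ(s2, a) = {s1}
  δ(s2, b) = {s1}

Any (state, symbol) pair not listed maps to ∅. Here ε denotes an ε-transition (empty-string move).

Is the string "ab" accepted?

Start: ε-closure({s0}) = {s0, s2}.
Read 'a': {s0, s2} → {s1}.
Read 'b': {s1} → {s0, s2}.
The final set {s0, s2} contains no accepting state.

No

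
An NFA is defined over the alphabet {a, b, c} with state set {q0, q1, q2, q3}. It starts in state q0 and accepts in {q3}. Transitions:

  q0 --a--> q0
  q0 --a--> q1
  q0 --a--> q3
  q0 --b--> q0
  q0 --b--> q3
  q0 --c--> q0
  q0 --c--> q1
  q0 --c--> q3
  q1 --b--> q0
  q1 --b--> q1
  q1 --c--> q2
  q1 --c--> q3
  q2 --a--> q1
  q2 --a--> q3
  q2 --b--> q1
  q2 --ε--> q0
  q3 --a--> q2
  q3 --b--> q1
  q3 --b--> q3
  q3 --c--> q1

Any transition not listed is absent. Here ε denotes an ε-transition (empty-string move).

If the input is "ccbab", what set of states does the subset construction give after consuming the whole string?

Start in {q0}.
Read 'c': {q0} → {q0, q1, q3}.
Read 'c': {q0, q1, q3} → {q0, q1, q2, q3}.
Read 'b': {q0, q1, q2, q3} → {q0, q1, q3}.
Read 'a': {q0, q1, q3} → {q0, q1, q2, q3}.
Read 'b': {q0, q1, q2, q3} → {q0, q1, q3}.

{q0, q1, q3}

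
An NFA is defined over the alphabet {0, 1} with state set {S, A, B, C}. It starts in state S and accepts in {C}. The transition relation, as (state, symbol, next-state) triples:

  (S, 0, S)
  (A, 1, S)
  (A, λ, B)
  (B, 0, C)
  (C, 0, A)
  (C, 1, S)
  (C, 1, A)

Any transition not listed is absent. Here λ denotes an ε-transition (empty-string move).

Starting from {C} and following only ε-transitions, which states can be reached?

{C}

Begin with {C}.
No ε-moves leave this set, so the closure equals the set itself.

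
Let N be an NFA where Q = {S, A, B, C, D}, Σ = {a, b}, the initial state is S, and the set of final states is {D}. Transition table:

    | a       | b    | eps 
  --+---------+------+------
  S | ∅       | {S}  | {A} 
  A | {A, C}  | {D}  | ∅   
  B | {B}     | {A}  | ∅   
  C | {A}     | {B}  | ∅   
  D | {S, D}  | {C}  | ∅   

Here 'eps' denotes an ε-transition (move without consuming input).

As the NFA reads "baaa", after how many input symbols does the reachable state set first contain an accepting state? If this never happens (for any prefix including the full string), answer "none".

1

Start: ε-closure({S}) = {S, A}.
Read 'b': {S, A} → {S, A, D}.
None of the earlier sets intersect F, but {S, A, D} does.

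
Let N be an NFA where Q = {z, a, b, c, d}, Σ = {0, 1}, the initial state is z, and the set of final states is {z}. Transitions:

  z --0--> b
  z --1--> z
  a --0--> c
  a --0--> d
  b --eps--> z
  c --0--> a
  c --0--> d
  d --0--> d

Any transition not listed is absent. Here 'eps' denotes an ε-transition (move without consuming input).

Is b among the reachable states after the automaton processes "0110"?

Yes

Start in {z}.
Read '0': z→{b}; union {b}; ε-closure = {z, b}.
Read '1': z→{z}, b→∅; now {z}.
Read '1': z→{z}; now {z}.
Read '0': z→{b}; union {b}; ε-closure = {z, b}.
State b is in {z, b}.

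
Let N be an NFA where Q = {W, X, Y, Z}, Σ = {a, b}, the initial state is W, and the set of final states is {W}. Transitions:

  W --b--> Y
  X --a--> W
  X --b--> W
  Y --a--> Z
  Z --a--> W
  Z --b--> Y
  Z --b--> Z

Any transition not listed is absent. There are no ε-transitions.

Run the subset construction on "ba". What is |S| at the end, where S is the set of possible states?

1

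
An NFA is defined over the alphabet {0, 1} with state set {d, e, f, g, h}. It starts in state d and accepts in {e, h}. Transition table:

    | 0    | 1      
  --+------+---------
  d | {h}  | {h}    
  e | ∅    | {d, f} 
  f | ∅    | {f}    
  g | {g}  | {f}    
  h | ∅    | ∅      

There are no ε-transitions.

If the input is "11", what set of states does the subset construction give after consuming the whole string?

∅

Start in {d}.
Read '1': d→{h}; now {h}.
Read '1': h→∅; now ∅.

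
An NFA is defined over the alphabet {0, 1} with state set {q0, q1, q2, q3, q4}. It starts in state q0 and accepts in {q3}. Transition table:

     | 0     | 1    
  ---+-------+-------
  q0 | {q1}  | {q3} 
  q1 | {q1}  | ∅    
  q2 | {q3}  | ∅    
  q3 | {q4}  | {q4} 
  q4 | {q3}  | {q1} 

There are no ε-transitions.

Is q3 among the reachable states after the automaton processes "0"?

Start in {q0}.
Read '0': {q0} → {q1}.
State q3 is not in {q1}.

No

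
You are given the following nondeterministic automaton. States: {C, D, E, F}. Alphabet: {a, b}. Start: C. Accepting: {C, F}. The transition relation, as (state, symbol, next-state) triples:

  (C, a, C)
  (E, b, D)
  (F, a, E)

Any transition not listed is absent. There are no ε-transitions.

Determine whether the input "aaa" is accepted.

Yes

Start in {C}.
Read 'a': {C} → {C}.
Read 'a': {C} → {C}.
Read 'a': {C} → {C}.
The final set {C} contains the accepting state C.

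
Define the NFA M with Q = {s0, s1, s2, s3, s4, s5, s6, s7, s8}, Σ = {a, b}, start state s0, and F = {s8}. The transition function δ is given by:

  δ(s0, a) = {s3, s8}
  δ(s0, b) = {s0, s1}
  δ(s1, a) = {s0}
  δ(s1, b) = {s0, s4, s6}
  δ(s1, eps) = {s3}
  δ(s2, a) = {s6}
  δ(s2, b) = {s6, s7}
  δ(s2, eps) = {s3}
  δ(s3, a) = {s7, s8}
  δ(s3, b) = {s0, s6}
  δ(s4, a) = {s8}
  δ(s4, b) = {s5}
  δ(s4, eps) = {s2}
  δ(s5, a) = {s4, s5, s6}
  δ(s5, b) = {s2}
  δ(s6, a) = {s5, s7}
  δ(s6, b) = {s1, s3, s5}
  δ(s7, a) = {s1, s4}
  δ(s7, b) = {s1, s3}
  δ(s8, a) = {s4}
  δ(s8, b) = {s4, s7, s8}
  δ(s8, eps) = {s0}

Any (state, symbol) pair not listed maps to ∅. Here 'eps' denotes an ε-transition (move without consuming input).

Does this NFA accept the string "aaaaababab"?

Start in {s0}.
Read 'a': s0→{s3, s8}; union {s3, s8}; ε-closure = {s0, s3, s8}.
Read 'a': s0→{s3, s8}, s3→{s7, s8}, s8→{s4}; union {s3, s4, s7, s8}; ε-closure = {s0, s2, s3, s4, s7, s8}.
Read 'a': s0→{s3, s8}, s2→{s6}, s3→{s7, s8}, s4→{s8}, s7→{s1, s4}, s8→{s4}; union {s1, s3, s4, s6, s7, s8}; ε-closure = {s0, s1, s2, s3, s4, s6, s7, s8}.
Read 'a': s0→{s3, s8}, s1→{s0}, s2→{s6}, s3→{s7, s8}, s4→{s8}, s6→{s5, s7}, s7→{s1, s4}, s8→{s4}; union {s0, s1, s3, s4, s5, s6, s7, s8}; ε-closure = {s0, s1, s2, s3, s4, s5, s6, s7, s8}.
Read 'a': s0→{s3, s8}, s1→{s0}, s2→{s6}, s3→{s7, s8}, s4→{s8}, s5→{s4, s5, s6}, s6→{s5, s7}, s7→{s1, s4}, s8→{s4}; union {s0, s1, s3, s4, s5, s6, s7, s8}; ε-closure = {s0, s1, s2, s3, s4, s5, s6, s7, s8}.
Read 'b': s0→{s0, s1}, s1→{s0, s4, s6}, s2→{s6, s7}, s3→{s0, s6}, s4→{s5}, s5→{s2}, s6→{s1, s3, s5}, s7→{s1, s3}, s8→{s4, s7, s8}; now {s0, s1, s2, s3, s4, s5, s6, s7, s8}.
Read 'a': s0→{s3, s8}, s1→{s0}, s2→{s6}, s3→{s7, s8}, s4→{s8}, s5→{s4, s5, s6}, s6→{s5, s7}, s7→{s1, s4}, s8→{s4}; union {s0, s1, s3, s4, s5, s6, s7, s8}; ε-closure = {s0, s1, s2, s3, s4, s5, s6, s7, s8}.
Read 'b': s0→{s0, s1}, s1→{s0, s4, s6}, s2→{s6, s7}, s3→{s0, s6}, s4→{s5}, s5→{s2}, s6→{s1, s3, s5}, s7→{s1, s3}, s8→{s4, s7, s8}; now {s0, s1, s2, s3, s4, s5, s6, s7, s8}.
Read 'a': s0→{s3, s8}, s1→{s0}, s2→{s6}, s3→{s7, s8}, s4→{s8}, s5→{s4, s5, s6}, s6→{s5, s7}, s7→{s1, s4}, s8→{s4}; union {s0, s1, s3, s4, s5, s6, s7, s8}; ε-closure = {s0, s1, s2, s3, s4, s5, s6, s7, s8}.
Read 'b': s0→{s0, s1}, s1→{s0, s4, s6}, s2→{s6, s7}, s3→{s0, s6}, s4→{s5}, s5→{s2}, s6→{s1, s3, s5}, s7→{s1, s3}, s8→{s4, s7, s8}; now {s0, s1, s2, s3, s4, s5, s6, s7, s8}.
The final set {s0, s1, s2, s3, s4, s5, s6, s7, s8} contains the accepting state s8.

Yes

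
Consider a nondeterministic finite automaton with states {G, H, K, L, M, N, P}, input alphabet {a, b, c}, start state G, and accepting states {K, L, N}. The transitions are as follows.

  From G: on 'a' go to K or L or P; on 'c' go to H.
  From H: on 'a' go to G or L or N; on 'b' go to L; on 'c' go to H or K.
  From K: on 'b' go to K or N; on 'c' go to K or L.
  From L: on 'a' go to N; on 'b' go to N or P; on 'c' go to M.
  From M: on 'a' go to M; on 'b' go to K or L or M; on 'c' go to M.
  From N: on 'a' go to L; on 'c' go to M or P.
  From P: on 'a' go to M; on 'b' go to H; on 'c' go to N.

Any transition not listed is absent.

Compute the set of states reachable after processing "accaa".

Start in {G}.
Read 'a': G→{K, L, P}; now {K, L, P}.
Read 'c': K→{K, L}, L→{M}, P→{N}; now {K, L, M, N}.
Read 'c': K→{K, L}, L→{M}, M→{M}, N→{M, P}; now {K, L, M, P}.
Read 'a': K→∅, L→{N}, M→{M}, P→{M}; now {M, N}.
Read 'a': M→{M}, N→{L}; now {L, M}.

{L, M}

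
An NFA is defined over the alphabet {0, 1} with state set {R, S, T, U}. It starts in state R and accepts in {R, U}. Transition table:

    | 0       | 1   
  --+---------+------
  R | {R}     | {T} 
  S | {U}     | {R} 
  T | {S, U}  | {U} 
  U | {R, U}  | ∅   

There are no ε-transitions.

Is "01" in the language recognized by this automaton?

No

Start in {R}.
Read '0': R→{R}; now {R}.
Read '1': R→{T}; now {T}.
The final set {T} contains no accepting state.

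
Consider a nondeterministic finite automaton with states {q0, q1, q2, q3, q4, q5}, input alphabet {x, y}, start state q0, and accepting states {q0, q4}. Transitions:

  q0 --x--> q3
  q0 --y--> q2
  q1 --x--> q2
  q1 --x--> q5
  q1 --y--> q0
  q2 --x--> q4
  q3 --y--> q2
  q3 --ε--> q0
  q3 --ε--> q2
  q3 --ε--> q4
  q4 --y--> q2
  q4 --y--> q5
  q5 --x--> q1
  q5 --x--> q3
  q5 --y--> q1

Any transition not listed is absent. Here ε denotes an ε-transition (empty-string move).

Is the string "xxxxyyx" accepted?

No

Start in {q0}.
Read 'x': {q0} → {q0, q2, q3, q4}.
Read 'x': {q0, q2, q3, q4} → {q0, q2, q3, q4}.
Read 'x': {q0, q2, q3, q4} → {q0, q2, q3, q4}.
Read 'x': {q0, q2, q3, q4} → {q0, q2, q3, q4}.
Read 'y': {q0, q2, q3, q4} → {q2, q5}.
Read 'y': {q2, q5} → {q1}.
Read 'x': {q1} → {q2, q5}.
The final set {q2, q5} contains no accepting state.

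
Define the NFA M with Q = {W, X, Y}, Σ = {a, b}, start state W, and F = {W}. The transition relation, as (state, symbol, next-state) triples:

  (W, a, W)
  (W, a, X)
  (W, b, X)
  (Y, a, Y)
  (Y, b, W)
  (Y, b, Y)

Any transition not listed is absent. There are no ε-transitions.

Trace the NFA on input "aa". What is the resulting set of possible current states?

Start in {W}.
Read 'a': {W} → {W, X}.
Read 'a': {W, X} → {W, X}.

{W, X}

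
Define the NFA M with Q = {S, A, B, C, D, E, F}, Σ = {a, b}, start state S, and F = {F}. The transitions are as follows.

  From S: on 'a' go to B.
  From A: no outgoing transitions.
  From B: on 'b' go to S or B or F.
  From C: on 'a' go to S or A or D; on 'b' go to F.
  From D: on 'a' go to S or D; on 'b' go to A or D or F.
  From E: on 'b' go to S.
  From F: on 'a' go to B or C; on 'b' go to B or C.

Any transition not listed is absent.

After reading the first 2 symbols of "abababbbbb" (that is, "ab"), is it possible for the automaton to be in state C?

Start in {S}.
Read 'a': {S} → {B}.
Read 'b': {B} → {S, B, F}.
State C is not in {S, B, F}.

No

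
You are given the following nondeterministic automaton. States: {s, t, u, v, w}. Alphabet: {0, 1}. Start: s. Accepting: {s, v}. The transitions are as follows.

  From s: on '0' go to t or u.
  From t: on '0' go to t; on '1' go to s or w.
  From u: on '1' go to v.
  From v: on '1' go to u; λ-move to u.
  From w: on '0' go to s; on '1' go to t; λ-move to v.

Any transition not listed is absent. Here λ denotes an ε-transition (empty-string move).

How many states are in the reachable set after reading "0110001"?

Start in {s}.
Read '0': s→{t, u}; now {t, u}.
Read '1': t→{s, w}, u→{v}; union {s, v, w}; ε-closure = {s, u, v, w}.
Read '1': s→∅, u→{v}, v→{u}, w→{t}; now {t, u, v}.
Read '0': t→{t}, u→∅, v→∅; now {t}.
Read '0': t→{t}; now {t}.
Read '0': t→{t}; now {t}.
Read '1': t→{s, w}; union {s, w}; ε-closure = {s, u, v, w}.
That set has 4 states.

4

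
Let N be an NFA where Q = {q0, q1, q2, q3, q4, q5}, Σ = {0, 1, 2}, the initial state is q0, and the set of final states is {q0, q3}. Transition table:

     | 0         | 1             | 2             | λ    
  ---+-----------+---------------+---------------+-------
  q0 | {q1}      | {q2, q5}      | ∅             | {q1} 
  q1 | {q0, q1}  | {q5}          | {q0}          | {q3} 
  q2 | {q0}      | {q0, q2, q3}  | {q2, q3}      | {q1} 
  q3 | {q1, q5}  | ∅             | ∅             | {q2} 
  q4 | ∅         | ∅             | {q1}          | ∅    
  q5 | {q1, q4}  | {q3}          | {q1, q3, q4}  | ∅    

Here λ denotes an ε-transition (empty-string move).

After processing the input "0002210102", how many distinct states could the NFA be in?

5

Start: ε-closure({q0}) = {q0, q1, q2, q3}.
Read '0': q0→{q1}, q1→{q0, q1}, q2→{q0}, q3→{q1, q5}; union {q0, q1, q5}; ε-closure = {q0, q1, q2, q3, q5}.
Read '0': q0→{q1}, q1→{q0, q1}, q2→{q0}, q3→{q1, q5}, q5→{q1, q4}; union {q0, q1, q4, q5}; ε-closure = {q0, q1, q2, q3, q4, q5}.
Read '0': q0→{q1}, q1→{q0, q1}, q2→{q0}, q3→{q1, q5}, q4→∅, q5→{q1, q4}; union {q0, q1, q4, q5}; ε-closure = {q0, q1, q2, q3, q4, q5}.
Read '2': q0→∅, q1→{q0}, q2→{q2, q3}, q3→∅, q4→{q1}, q5→{q1, q3, q4}; now {q0, q1, q2, q3, q4}.
Read '2': q0→∅, q1→{q0}, q2→{q2, q3}, q3→∅, q4→{q1}; now {q0, q1, q2, q3}.
Read '1': q0→{q2, q5}, q1→{q5}, q2→{q0, q2, q3}, q3→∅; union {q0, q2, q3, q5}; ε-closure = {q0, q1, q2, q3, q5}.
Read '0': q0→{q1}, q1→{q0, q1}, q2→{q0}, q3→{q1, q5}, q5→{q1, q4}; union {q0, q1, q4, q5}; ε-closure = {q0, q1, q2, q3, q4, q5}.
Read '1': q0→{q2, q5}, q1→{q5}, q2→{q0, q2, q3}, q3→∅, q4→∅, q5→{q3}; union {q0, q2, q3, q5}; ε-closure = {q0, q1, q2, q3, q5}.
Read '0': q0→{q1}, q1→{q0, q1}, q2→{q0}, q3→{q1, q5}, q5→{q1, q4}; union {q0, q1, q4, q5}; ε-closure = {q0, q1, q2, q3, q4, q5}.
Read '2': q0→∅, q1→{q0}, q2→{q2, q3}, q3→∅, q4→{q1}, q5→{q1, q3, q4}; now {q0, q1, q2, q3, q4}.
That set has 5 states.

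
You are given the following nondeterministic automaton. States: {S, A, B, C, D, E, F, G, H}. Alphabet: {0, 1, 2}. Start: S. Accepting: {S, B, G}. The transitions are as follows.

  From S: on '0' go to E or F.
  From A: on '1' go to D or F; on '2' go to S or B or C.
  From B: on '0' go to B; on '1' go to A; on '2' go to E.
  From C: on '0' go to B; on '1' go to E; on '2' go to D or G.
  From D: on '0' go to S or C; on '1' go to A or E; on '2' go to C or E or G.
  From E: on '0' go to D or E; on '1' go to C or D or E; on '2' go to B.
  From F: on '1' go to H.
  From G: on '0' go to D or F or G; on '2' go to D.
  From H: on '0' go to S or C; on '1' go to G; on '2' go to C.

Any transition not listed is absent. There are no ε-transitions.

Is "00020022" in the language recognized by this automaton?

Yes

Start in {S}.
Read '0': {S} → {E, F}.
Read '0': {E, F} → {D, E}.
Read '0': {D, E} → {S, C, D, E}.
Read '2': {S, C, D, E} → {B, C, D, E, G}.
Read '0': {B, C, D, E, G} → {S, B, C, D, E, F, G}.
Read '0': {S, B, C, D, E, F, G} → {S, B, C, D, E, F, G}.
Read '2': {S, B, C, D, E, F, G} → {B, C, D, E, G}.
Read '2': {B, C, D, E, G} → {B, C, D, E, G}.
The final set {B, C, D, E, G} contains the accepting states B, G.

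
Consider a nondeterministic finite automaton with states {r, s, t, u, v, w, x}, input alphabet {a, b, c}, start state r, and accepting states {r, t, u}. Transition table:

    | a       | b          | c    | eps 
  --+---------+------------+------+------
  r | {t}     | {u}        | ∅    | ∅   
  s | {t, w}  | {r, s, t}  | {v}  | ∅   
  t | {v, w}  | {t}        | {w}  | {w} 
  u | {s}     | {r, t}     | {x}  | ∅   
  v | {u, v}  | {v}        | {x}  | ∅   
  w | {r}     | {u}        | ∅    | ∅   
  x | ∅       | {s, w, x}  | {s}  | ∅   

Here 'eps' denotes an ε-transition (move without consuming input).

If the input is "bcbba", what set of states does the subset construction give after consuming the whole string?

{r, s, t, v, w}

Start in {r}.
Read 'b': r→{u}; now {u}.
Read 'c': u→{x}; now {x}.
Read 'b': x→{s, w, x}; now {s, w, x}.
Read 'b': s→{r, s, t}, w→{u}, x→{s, w, x}; now {r, s, t, u, w, x}.
Read 'a': r→{t}, s→{t, w}, t→{v, w}, u→{s}, w→{r}, x→∅; now {r, s, t, v, w}.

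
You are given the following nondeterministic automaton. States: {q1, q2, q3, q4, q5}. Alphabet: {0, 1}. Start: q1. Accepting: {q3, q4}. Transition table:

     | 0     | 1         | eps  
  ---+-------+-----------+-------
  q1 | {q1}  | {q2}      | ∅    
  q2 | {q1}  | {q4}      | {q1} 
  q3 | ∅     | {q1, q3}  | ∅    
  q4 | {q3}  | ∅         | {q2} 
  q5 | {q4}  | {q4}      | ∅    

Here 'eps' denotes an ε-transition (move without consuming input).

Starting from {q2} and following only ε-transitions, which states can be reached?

Begin with {q2}.
ε-move q2 → q1; add q1.

{q1, q2}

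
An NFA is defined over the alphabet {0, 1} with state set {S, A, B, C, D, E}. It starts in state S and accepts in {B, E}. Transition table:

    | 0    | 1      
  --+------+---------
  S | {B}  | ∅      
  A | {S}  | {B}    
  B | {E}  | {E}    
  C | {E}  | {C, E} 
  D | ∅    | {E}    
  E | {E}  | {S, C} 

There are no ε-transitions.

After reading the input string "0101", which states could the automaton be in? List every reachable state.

{S, C}

Start in {S}.
Read '0': {S} → {B}.
Read '1': {B} → {E}.
Read '0': {E} → {E}.
Read '1': {E} → {S, C}.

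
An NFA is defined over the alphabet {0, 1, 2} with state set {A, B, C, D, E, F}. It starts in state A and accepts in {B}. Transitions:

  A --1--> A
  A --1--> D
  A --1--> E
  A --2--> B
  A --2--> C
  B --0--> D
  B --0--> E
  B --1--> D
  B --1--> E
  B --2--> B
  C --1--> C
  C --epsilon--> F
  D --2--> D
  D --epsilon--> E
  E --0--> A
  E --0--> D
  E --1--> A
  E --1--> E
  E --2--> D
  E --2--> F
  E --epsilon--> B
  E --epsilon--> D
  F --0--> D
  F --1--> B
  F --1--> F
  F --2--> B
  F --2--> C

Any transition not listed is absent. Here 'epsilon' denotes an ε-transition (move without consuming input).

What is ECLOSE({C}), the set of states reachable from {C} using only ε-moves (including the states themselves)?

{C, F}

Begin with {C}.
ε-move C → F; add F.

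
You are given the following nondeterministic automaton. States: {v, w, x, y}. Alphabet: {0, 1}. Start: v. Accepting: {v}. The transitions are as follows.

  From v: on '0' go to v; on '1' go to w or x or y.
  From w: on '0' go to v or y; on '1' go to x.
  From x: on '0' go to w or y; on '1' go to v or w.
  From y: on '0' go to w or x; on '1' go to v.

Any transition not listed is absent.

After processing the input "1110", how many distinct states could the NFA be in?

Start in {v}.
Read '1': v→{w, x, y}; now {w, x, y}.
Read '1': w→{x}, x→{v, w}, y→{v}; now {v, w, x}.
Read '1': v→{w, x, y}, w→{x}, x→{v, w}; now {v, w, x, y}.
Read '0': v→{v}, w→{v, y}, x→{w, y}, y→{w, x}; now {v, w, x, y}.
That set has 4 states.

4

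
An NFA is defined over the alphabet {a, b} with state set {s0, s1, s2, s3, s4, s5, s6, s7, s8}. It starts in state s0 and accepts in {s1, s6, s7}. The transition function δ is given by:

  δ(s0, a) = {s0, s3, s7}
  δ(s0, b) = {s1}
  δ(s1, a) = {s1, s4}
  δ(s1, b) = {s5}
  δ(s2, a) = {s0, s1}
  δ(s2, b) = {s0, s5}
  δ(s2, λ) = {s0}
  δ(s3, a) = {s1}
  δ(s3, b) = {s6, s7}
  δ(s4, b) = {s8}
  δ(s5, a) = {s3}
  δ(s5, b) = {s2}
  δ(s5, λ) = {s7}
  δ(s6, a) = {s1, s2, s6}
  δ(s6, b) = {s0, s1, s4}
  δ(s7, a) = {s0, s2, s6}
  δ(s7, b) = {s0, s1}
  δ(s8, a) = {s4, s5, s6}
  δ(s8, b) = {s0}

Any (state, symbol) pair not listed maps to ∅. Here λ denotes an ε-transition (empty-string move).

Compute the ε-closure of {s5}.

{s5, s7}

Begin with {s5}.
ε-move s5 → s7; add s7.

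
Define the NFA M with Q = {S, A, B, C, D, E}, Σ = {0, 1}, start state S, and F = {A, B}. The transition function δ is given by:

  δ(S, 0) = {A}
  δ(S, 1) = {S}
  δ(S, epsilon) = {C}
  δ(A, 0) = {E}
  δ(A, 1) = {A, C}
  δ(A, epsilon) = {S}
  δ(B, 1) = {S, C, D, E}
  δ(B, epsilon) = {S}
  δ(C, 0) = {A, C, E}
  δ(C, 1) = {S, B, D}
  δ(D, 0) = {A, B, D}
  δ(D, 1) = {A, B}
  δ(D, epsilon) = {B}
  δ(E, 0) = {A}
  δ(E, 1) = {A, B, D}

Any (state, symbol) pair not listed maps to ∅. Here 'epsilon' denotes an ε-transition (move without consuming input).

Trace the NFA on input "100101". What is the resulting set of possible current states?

Start: ε-closure({S}) = {S, C}.
Read '1': {S, C} → {S, B, C, D}.
Read '0': {S, B, C, D} → {S, A, B, C, D, E}.
Read '0': {S, A, B, C, D, E} → {S, A, B, C, D, E}.
Read '1': {S, A, B, C, D, E} → {S, A, B, C, D, E}.
Read '0': {S, A, B, C, D, E} → {S, A, B, C, D, E}.
Read '1': {S, A, B, C, D, E} → {S, A, B, C, D, E}.

{S, A, B, C, D, E}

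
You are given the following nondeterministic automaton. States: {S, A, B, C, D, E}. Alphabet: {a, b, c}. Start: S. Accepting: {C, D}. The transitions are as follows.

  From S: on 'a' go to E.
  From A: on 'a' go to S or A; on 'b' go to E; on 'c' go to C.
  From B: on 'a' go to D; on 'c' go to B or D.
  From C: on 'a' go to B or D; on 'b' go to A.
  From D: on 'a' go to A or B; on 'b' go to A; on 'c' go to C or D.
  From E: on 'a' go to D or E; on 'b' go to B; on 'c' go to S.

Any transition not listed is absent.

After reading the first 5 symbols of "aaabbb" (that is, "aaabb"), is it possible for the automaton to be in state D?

No

Start in {S}.
Read 'a': {S} → {E}.
Read 'a': {E} → {D, E}.
Read 'a': {D, E} → {A, B, D, E}.
Read 'b': {A, B, D, E} → {A, B, E}.
Read 'b': {A, B, E} → {B, E}.
State D is not in {B, E}.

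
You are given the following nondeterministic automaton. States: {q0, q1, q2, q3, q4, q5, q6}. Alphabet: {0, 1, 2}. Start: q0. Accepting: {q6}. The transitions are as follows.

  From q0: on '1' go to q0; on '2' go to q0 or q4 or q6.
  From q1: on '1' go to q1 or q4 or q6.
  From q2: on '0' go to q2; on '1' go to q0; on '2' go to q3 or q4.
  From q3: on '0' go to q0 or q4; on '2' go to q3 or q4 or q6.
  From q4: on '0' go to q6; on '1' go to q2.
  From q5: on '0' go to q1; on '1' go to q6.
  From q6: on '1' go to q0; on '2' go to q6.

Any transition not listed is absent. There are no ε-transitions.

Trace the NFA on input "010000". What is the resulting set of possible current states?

∅

Start in {q0}.
Read '0': {q0} → ∅.
The set is empty and remains empty for the remaining 5 symbols.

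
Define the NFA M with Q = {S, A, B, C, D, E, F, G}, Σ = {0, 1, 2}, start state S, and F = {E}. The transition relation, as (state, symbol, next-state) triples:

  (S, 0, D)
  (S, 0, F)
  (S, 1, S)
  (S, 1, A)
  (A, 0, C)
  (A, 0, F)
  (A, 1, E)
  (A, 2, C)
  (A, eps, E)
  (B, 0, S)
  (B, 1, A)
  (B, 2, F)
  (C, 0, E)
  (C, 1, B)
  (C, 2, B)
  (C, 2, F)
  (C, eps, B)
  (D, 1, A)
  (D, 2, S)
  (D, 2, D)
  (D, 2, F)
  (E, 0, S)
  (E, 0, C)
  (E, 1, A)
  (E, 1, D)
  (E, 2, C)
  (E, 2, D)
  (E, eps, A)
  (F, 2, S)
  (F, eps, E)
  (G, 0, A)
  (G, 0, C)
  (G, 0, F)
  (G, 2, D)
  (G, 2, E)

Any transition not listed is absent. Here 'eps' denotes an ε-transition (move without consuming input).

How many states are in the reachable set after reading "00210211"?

4

Start in {S}.
Read '0': S→{D, F}; union {D, F}; ε-closure = {A, D, E, F}.
Read '0': A→{C, F}, D→∅, E→{S, C}, F→∅; union {S, C, F}; ε-closure = {S, A, B, C, E, F}.
Read '2': S→∅, A→{C}, B→{F}, C→{B, F}, E→{C, D}, F→{S}; union {S, B, C, D, F}; ε-closure = {S, A, B, C, D, E, F}.
Read '1': S→{S, A}, A→{E}, B→{A}, C→{B}, D→{A}, E→{A, D}, F→∅; now {S, A, B, D, E}.
Read '0': S→{D, F}, A→{C, F}, B→{S}, D→∅, E→{S, C}; union {S, C, D, F}; ε-closure = {S, A, B, C, D, E, F}.
Read '2': S→∅, A→{C}, B→{F}, C→{B, F}, D→{S, D, F}, E→{C, D}, F→{S}; union {S, B, C, D, F}; ε-closure = {S, A, B, C, D, E, F}.
Read '1': S→{S, A}, A→{E}, B→{A}, C→{B}, D→{A}, E→{A, D}, F→∅; now {S, A, B, D, E}.
Read '1': S→{S, A}, A→{E}, B→{A}, D→{A}, E→{A, D}; now {S, A, D, E}.
That set has 4 states.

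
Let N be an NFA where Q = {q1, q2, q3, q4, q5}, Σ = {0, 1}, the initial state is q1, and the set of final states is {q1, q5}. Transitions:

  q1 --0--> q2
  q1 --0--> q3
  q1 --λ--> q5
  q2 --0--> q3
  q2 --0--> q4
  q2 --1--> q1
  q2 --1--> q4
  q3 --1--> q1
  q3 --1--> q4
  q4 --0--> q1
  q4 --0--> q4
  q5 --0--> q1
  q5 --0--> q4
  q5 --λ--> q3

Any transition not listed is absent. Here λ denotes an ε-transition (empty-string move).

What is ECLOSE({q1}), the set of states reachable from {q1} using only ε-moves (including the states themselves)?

Begin with {q1}.
ε-move q1 → q5; add q5.
ε-move q5 → q3; add q3.

{q1, q3, q5}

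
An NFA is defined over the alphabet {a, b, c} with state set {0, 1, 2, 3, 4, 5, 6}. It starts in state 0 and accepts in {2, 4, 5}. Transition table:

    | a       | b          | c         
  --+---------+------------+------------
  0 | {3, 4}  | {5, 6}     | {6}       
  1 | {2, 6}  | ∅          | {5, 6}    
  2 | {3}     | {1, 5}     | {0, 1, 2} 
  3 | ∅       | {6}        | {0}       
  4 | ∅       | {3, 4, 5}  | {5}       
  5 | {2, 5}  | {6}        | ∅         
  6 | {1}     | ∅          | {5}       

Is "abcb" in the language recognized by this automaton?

Yes

Start in {0}.
Read 'a': {0} → {3, 4}.
Read 'b': {3, 4} → {3, 4, 5, 6}.
Read 'c': {3, 4, 5, 6} → {0, 5}.
Read 'b': {0, 5} → {5, 6}.
The final set {5, 6} contains the accepting state 5.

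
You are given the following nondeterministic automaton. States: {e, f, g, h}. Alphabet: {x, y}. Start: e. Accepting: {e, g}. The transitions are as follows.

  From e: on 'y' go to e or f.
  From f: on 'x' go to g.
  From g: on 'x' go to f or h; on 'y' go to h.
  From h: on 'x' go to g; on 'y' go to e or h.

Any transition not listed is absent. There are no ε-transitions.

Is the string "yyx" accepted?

Yes

Start in {e}.
Read 'y': e→{e, f}; now {e, f}.
Read 'y': e→{e, f}, f→∅; now {e, f}.
Read 'x': e→∅, f→{g}; now {g}.
The final set {g} contains the accepting state g.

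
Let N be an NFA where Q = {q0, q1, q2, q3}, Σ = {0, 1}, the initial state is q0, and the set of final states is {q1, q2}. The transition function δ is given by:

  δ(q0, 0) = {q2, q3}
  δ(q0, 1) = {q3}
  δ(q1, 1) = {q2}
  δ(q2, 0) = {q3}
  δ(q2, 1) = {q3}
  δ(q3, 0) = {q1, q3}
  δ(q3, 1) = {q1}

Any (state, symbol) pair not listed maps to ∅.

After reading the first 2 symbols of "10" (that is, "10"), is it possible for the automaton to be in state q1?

Yes

Start in {q0}.
Read '1': q0→{q3}; now {q3}.
Read '0': q3→{q1, q3}; now {q1, q3}.
State q1 is in {q1, q3}.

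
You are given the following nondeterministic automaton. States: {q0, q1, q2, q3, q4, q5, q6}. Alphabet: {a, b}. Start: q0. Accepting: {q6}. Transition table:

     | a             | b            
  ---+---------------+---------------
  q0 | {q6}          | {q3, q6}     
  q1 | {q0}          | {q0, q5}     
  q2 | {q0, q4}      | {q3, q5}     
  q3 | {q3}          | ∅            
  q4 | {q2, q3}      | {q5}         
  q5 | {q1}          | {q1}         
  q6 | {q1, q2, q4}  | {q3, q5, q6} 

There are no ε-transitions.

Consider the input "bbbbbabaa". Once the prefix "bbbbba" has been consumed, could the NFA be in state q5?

Start in {q0}.
Read 'b': q0→{q3, q6}; now {q3, q6}.
Read 'b': q3→∅, q6→{q3, q5, q6}; now {q3, q5, q6}.
Read 'b': q3→∅, q5→{q1}, q6→{q3, q5, q6}; now {q1, q3, q5, q6}.
Read 'b': q1→{q0, q5}, q3→∅, q5→{q1}, q6→{q3, q5, q6}; now {q0, q1, q3, q5, q6}.
Read 'b': q0→{q3, q6}, q1→{q0, q5}, q3→∅, q5→{q1}, q6→{q3, q5, q6}; now {q0, q1, q3, q5, q6}.
Read 'a': q0→{q6}, q1→{q0}, q3→{q3}, q5→{q1}, q6→{q1, q2, q4}; now {q0, q1, q2, q3, q4, q6}.
State q5 is not in {q0, q1, q2, q3, q4, q6}.

No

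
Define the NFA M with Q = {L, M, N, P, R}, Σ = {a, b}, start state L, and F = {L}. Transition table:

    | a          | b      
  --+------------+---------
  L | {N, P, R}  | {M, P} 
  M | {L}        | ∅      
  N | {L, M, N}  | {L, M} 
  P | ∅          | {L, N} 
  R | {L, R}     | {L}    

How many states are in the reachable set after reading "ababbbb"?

Start in {L}.
Read 'a': {L} → {N, P, R}.
Read 'b': {N, P, R} → {L, M, N}.
Read 'a': {L, M, N} → {L, M, N, P, R}.
Read 'b': {L, M, N, P, R} → {L, M, N, P}.
Read 'b': {L, M, N, P} → {L, M, N, P}.
Read 'b': {L, M, N, P} → {L, M, N, P}.
Read 'b': {L, M, N, P} → {L, M, N, P}.
That set has 4 states.

4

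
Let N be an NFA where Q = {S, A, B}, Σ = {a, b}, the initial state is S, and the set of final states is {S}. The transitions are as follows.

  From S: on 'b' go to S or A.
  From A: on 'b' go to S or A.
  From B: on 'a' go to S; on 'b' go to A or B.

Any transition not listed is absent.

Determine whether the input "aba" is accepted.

Start in {S}.
Read 'a': {S} → ∅.
The set is empty and remains empty for the remaining 2 symbols.
The final set ∅ contains no accepting state.

No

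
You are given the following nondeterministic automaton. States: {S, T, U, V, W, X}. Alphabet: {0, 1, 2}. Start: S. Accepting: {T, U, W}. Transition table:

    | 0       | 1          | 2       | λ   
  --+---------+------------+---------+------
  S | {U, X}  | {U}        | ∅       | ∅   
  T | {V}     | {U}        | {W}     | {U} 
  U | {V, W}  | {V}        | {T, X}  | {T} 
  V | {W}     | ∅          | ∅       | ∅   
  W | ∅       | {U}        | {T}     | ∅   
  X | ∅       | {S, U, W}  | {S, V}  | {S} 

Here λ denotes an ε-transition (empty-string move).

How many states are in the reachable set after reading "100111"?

3

Start in {S}.
Read '1': S→{U}; union {U}; ε-closure = {T, U}.
Read '0': T→{V}, U→{V, W}; now {V, W}.
Read '0': V→{W}, W→∅; now {W}.
Read '1': W→{U}; union {U}; ε-closure = {T, U}.
Read '1': T→{U}, U→{V}; union {U, V}; ε-closure = {T, U, V}.
Read '1': T→{U}, U→{V}, V→∅; union {U, V}; ε-closure = {T, U, V}.
That set has 3 states.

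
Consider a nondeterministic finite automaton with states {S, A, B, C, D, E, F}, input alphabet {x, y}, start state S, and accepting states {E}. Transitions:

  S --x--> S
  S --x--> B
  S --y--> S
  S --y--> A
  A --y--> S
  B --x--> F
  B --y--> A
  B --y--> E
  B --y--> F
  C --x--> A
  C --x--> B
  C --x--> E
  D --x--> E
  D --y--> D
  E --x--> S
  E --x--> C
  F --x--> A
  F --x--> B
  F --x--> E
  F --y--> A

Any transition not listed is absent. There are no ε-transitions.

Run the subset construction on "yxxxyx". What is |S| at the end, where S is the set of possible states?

5

Start in {S}.
Read 'y': S→{S, A}; now {S, A}.
Read 'x': S→{S, B}, A→∅; now {S, B}.
Read 'x': S→{S, B}, B→{F}; now {S, B, F}.
Read 'x': S→{S, B}, B→{F}, F→{A, B, E}; now {S, A, B, E, F}.
Read 'y': S→{S, A}, A→{S}, B→{A, E, F}, E→∅, F→{A}; now {S, A, E, F}.
Read 'x': S→{S, B}, A→∅, E→{S, C}, F→{A, B, E}; now {S, A, B, C, E}.
That set has 5 states.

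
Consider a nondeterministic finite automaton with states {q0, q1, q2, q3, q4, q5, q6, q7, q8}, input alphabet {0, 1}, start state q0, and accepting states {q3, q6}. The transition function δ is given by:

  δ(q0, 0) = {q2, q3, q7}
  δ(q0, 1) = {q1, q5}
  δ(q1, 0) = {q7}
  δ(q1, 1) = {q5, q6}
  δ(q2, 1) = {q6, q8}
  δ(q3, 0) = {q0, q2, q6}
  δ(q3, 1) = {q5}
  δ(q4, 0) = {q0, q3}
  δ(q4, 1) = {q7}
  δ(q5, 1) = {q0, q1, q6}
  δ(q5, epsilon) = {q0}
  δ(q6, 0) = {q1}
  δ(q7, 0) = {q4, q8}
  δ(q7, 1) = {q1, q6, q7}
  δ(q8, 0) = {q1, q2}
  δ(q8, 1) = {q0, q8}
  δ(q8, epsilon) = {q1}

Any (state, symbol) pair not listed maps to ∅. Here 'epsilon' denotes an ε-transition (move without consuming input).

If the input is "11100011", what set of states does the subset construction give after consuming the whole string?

{q0, q1, q5, q6, q7, q8}

Start in {q0}.
Read '1': q0→{q1, q5}; union {q1, q5}; ε-closure = {q0, q1, q5}.
Read '1': q0→{q1, q5}, q1→{q5, q6}, q5→{q0, q1, q6}; now {q0, q1, q5, q6}.
Read '1': q0→{q1, q5}, q1→{q5, q6}, q5→{q0, q1, q6}, q6→∅; now {q0, q1, q5, q6}.
Read '0': q0→{q2, q3, q7}, q1→{q7}, q5→∅, q6→{q1}; now {q1, q2, q3, q7}.
Read '0': q1→{q7}, q2→∅, q3→{q0, q2, q6}, q7→{q4, q8}; union {q0, q2, q4, q6, q7, q8}; ε-closure = {q0, q1, q2, q4, q6, q7, q8}.
Read '0': q0→{q2, q3, q7}, q1→{q7}, q2→∅, q4→{q0, q3}, q6→{q1}, q7→{q4, q8}, q8→{q1, q2}; now {q0, q1, q2, q3, q4, q7, q8}.
Read '1': q0→{q1, q5}, q1→{q5, q6}, q2→{q6, q8}, q3→{q5}, q4→{q7}, q7→{q1, q6, q7}, q8→{q0, q8}; now {q0, q1, q5, q6, q7, q8}.
Read '1': q0→{q1, q5}, q1→{q5, q6}, q5→{q0, q1, q6}, q6→∅, q7→{q1, q6, q7}, q8→{q0, q8}; now {q0, q1, q5, q6, q7, q8}.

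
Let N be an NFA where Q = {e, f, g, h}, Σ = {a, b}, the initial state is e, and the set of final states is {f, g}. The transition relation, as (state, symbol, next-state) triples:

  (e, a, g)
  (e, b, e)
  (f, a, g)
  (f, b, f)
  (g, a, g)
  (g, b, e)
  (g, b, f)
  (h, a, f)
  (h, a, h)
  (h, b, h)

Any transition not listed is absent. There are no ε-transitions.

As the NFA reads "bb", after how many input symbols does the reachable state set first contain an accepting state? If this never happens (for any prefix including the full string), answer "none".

Start in {e}.
Read 'b': {e} → {e}.
Read 'b': {e} → {e}.
No reachable set along the way intersects F.

none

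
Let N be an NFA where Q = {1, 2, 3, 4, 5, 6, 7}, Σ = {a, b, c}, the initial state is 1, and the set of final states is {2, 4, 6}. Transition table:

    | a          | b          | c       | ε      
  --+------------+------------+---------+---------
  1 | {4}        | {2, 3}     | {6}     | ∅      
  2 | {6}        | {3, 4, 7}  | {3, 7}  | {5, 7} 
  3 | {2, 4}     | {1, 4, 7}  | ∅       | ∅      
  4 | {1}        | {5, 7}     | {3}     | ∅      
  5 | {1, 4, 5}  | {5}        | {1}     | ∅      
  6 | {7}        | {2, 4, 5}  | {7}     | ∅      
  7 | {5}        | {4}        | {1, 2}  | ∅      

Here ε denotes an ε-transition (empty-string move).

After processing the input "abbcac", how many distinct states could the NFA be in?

Start in {1}.
Read 'a': {1} → {4}.
Read 'b': {4} → {5, 7}.
Read 'b': {5, 7} → {4, 5}.
Read 'c': {4, 5} → {1, 3}.
Read 'a': {1, 3} → {2, 4, 5, 7}.
Read 'c': {2, 4, 5, 7} → {1, 2, 3, 5, 7}.
That set has 5 states.

5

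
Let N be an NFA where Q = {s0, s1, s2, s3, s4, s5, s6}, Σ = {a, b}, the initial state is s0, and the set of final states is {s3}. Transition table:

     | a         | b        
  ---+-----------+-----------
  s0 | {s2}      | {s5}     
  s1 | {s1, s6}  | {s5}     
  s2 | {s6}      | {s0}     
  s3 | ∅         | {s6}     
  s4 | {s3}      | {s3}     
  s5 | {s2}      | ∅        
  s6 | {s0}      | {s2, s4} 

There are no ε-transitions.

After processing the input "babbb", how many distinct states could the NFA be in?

Start in {s0}.
Read 'b': s0→{s5}; now {s5}.
Read 'a': s5→{s2}; now {s2}.
Read 'b': s2→{s0}; now {s0}.
Read 'b': s0→{s5}; now {s5}.
Read 'b': s5→∅; now ∅.
That set has 0 states.

0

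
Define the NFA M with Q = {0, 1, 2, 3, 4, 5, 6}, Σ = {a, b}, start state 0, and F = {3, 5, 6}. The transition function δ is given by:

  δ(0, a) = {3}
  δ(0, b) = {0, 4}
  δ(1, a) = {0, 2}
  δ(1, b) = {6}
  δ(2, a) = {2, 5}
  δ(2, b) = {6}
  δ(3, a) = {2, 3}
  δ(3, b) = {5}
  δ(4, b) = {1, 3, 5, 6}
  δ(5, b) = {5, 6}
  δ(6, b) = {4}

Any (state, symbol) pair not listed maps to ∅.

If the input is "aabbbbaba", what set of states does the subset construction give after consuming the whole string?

Start in {0}.
Read 'a': {0} → {3}.
Read 'a': {3} → {2, 3}.
Read 'b': {2, 3} → {5, 6}.
Read 'b': {5, 6} → {4, 5, 6}.
Read 'b': {4, 5, 6} → {1, 3, 4, 5, 6}.
Read 'b': {1, 3, 4, 5, 6} → {1, 3, 4, 5, 6}.
Read 'a': {1, 3, 4, 5, 6} → {0, 2, 3}.
Read 'b': {0, 2, 3} → {0, 4, 5, 6}.
Read 'a': {0, 4, 5, 6} → {3}.

{3}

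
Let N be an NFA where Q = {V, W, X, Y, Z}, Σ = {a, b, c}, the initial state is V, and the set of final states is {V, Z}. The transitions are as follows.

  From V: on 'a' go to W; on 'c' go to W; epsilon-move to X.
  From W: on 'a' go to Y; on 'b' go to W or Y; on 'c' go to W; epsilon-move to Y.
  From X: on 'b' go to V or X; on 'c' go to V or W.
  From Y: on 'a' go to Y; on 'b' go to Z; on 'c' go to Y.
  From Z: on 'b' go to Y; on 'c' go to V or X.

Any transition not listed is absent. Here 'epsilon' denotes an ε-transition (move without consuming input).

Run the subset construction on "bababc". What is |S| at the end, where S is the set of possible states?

Start: ε-closure({V}) = {V, X}.
Read 'b': {V, X} → {V, X}.
Read 'a': {V, X} → {W, Y}.
Read 'b': {W, Y} → {W, Y, Z}.
Read 'a': {W, Y, Z} → {Y}.
Read 'b': {Y} → {Z}.
Read 'c': {Z} → {V, X}.
That set has 2 states.

2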